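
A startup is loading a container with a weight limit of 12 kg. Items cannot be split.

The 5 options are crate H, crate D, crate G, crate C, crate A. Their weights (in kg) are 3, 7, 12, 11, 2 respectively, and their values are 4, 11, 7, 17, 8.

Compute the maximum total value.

23

crate H + crate D + crate A: weight 3 + 7 + 2 = 12 ≤ 12, value 4 + 11 + 8 = 23.
crate D + crate A: weight 7 + 2 = 9 ≤ 12, value 11 + 8 = 19.
crate C: weight 11 ≤ 12, value 17.
Best is crate H, crate D, and crate A with total value 23.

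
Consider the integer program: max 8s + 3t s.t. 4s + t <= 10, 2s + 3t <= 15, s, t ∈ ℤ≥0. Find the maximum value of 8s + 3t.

Relaxing integrality, the LP optimum is 24.00 at (s,t) = (1.5, 4), which is not an integer point.
(s,t)=(2,2): 4·2+1·2=10≤10, 2·2+3·2=10≤15, objective 22.
(s,t)=(1,4): 4·1+1·4=8≤10, 2·1+3·4=14≤15, objective 20.
(s,t)=(2,1): 4·2+1·1=9≤10, 2·2+3·1=7≤15, objective 19.
Maximum is 22 at (s,t)=(2,2).

22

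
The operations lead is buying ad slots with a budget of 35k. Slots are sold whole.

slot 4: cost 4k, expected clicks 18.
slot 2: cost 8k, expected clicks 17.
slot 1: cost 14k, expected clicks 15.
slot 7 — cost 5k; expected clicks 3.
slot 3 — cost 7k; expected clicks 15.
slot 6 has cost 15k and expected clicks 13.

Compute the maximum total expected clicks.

65

Take slot 4, slot 2, slot 1, and slot 3: cost 4 + 8 + 14 + 7 = 33 ≤ 35, expected clicks 18 + 17 + 15 + 15 = 65.
No other feasible combination does better.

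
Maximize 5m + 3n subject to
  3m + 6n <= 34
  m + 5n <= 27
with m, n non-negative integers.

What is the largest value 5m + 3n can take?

55

(m,n)=(11,0): 3·11+6·0=33≤34, 1·11+5·0=11≤27, objective 55.
(m,n)=(10,0): 3·10+6·0=30≤34, 1·10+5·0=10≤27, objective 50.
Maximum is 55 at (m,n)=(11,0).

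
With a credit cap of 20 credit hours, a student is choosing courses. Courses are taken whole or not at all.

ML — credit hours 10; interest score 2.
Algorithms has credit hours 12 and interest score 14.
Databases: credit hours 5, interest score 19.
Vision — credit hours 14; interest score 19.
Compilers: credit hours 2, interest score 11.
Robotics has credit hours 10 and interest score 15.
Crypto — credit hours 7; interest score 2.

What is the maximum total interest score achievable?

45

Databases + Compilers + Robotics: credit hours 5 + 2 + 10 = 17 ≤ 20, interest score 19 + 11 + 15 = 45.
Algorithms + Databases + Compilers: credit hours 12 + 5 + 2 = 19 ≤ 20, interest score 14 + 19 + 11 = 44.
Best is Databases, Compilers, and Robotics with total interest score 45.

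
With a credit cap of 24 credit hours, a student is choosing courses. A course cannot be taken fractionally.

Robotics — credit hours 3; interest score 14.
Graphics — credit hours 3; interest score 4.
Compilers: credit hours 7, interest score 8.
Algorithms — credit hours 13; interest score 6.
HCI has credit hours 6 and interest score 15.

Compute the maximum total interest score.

Treat it as a binary knapsack problem.
Take Robotics, Graphics, Compilers, and HCI: credit hours 3 + 3 + 7 + 6 = 19 ≤ 24, interest score 14 + 4 + 8 + 15 = 41.
No other feasible combination does better.

41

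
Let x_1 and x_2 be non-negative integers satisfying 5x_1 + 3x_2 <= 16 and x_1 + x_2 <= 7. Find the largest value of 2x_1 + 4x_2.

20

(x_1,x_2)=(0,5): 5·0+3·5=15≤16, 1·0+1·5=5≤7, objective 20.
(x_1,x_2)=(0,4): 5·0+3·4=12≤16, 1·0+1·4=4≤7, objective 16.
No feasible integer point exceeds 20.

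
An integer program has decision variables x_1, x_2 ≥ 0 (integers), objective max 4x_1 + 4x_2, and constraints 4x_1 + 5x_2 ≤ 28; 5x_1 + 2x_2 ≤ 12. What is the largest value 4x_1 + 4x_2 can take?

20

(x_1,x_2)=(0,5) is feasible, giving 20.
(x_1,x_2)=(0,4) is feasible, giving 16.
No feasible integer point exceeds 20.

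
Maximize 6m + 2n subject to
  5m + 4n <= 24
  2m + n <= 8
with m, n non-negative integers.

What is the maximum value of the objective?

24

(m,n)=(4,0) is feasible, giving 24.
(m,n)=(3,1) is feasible, giving 20.
(m,n)=(3,0) is feasible, giving 18.
The best lattice point is (4,0), giving 24.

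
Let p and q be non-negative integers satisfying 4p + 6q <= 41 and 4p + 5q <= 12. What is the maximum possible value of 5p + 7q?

Relaxing integrality, the LP optimum is 16.80 at (p,q) = (0, 2.4), which is not an integer point.
(p,q)=(3,0) is feasible, giving 15.
(p,q)=(0,2) is feasible, giving 14.
Maximum is 15 at (p,q)=(3,0).

15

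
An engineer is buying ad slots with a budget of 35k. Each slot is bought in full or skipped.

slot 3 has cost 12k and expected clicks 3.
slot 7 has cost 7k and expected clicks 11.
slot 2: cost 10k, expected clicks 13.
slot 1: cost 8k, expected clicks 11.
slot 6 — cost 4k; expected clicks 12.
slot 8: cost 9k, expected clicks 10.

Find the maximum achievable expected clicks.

47

Allowing fractional choices, the relaxed optimum would be about 53.7, but ad slots are indivisible.
slot 2 + slot 1 + slot 6 + slot 8: cost 10 + 8 + 4 + 9 = 31 ≤ 35, expected clicks 13 + 11 + 12 + 10 = 46.
slot 7 + slot 2 + slot 1 + slot 6: cost 7 + 10 + 8 + 4 = 29 ≤ 35, expected clicks 11 + 13 + 11 + 12 = 47.
slot 7 + slot 2 + slot 6 + slot 8: cost 7 + 10 + 4 + 9 = 30 ≤ 35, expected clicks 11 + 13 + 12 + 10 = 46.
Best is slot 7, slot 2, slot 1, and slot 6 with total expected clicks 47.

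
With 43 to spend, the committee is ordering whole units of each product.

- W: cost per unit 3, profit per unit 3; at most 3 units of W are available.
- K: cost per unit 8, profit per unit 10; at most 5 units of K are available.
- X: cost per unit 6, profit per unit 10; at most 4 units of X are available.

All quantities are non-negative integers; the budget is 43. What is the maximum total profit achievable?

Take 1×W, 2×K, and 4×X: cost 43 ≤ 43, profit 1·3 + 2·10 + 4·10 = 63.
X has the best ratio (10/6) and is taken to its limit of 4; remaining capacity is filled optimally with the others.

63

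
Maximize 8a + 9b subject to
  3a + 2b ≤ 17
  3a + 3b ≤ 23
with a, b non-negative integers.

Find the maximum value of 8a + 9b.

63

Relaxing integrality, the LP optimum is 69.00 at (a,b) = (0, 7.67), which is not an integer point.
(a,b)=(0,7): 3·0+2·7=14≤17, 3·0+3·7=21≤23, objective 63.
(a,b)=(1,6): 3·1+2·6=15≤17, 3·1+3·6=21≤23, objective 62.
No feasible integer point exceeds 63.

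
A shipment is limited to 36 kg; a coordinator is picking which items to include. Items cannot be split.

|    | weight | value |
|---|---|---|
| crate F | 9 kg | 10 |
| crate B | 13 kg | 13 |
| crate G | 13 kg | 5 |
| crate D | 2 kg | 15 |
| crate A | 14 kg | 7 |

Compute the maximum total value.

38

Allowing fractional choices, the relaxed optimum would be about 44.0, but items are indivisible.
crate B + crate D + crate A: weight 13 + 2 + 14 = 29 ≤ 36, value 13 + 15 + 7 = 35.
crate F + crate B + crate D: weight 9 + 13 + 2 = 24 ≤ 36, value 10 + 13 + 15 = 38.
Best is crate F, crate B, and crate D with total value 38.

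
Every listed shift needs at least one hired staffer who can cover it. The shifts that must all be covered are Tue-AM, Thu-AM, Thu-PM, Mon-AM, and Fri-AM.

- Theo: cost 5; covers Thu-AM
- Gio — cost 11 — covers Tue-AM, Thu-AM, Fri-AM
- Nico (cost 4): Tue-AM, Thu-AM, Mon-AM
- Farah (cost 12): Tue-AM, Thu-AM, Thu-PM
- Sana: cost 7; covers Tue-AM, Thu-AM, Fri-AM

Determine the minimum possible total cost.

23

Choose Nico, Farah, and Sana: together they cover Tue-AM, Thu-AM, Thu-PM, Mon-AM, Fri-AM — every shift.
Total cost: 4 + 12 + 7 = 23.
No cover costs less than 23.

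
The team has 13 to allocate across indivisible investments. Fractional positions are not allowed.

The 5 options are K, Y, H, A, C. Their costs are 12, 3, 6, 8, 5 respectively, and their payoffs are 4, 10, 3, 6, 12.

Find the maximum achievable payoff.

Allowing fractional choices, the relaxed optimum would be about 25.8, but investments are indivisible.
Y + C: cost 3 + 5 = 8 ≤ 13, payoff 10 + 12 = 22.
A + C: cost 8 + 5 = 13 ≤ 13, payoff 6 + 12 = 18.
Best is Y and C with total payoff 22.

22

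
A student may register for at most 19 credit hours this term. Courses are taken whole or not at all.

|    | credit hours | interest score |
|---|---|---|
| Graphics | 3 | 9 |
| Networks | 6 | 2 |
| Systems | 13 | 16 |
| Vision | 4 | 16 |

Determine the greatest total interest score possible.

Graphics + Networks + Vision: credit hours 3 + 6 + 4 = 13 ≤ 19, interest score 9 + 2 + 16 = 27.
Graphics + Vision: credit hours 3 + 4 = 7 ≤ 19, interest score 9 + 16 = 25.
Systems + Vision: credit hours 13 + 4 = 17 ≤ 19, interest score 16 + 16 = 32.
Best is Systems and Vision with total interest score 32.

32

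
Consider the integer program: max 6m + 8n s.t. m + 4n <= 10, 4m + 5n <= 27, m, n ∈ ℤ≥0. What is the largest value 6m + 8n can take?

(m,n)=(5,1): 1·5+4·1=9≤10, 4·5+5·1=25≤27, objective 38.
(m,n)=(6,0): 1·6+4·0=6≤10, 4·6+5·0=24≤27, objective 36.
(m,n)=(4,1): 1·4+4·1=8≤10, 4·4+5·1=21≤27, objective 32.
Maximum is 38 at (m,n)=(5,1).

38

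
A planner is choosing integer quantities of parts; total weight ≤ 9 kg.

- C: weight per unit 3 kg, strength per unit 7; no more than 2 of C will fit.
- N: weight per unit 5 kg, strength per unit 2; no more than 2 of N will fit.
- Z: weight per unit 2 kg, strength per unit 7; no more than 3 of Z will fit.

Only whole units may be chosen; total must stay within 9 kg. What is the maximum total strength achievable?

Z has the best ratio (7/2); taking only Z gives at most 3×7 = 21 (stopped by the supply cap of 3).
Mixing does better — 1×C and 3×Z: weight 9 ≤ 9, strength 1·7 + 3·7 = 28.

28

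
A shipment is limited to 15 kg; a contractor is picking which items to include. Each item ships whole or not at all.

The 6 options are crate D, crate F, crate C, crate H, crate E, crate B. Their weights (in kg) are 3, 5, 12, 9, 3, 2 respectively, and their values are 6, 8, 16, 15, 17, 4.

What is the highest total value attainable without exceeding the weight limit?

This is a 0-1 knapsack instance.
Allowing fractional choices, the relaxed optimum would be about 38.7, but items are indivisible.
crate D + crate H + crate E: weight 3 + 9 + 3 = 15 ≤ 15, value 6 + 15 + 17 = 38.
crate D + crate F + crate E + crate B: weight 3 + 5 + 3 + 2 = 13 ≤ 15, value 6 + 8 + 17 + 4 = 35.
crate H + crate E + crate B: weight 9 + 3 + 2 = 14 ≤ 15, value 15 + 17 + 4 = 36.
Best is crate D, crate H, and crate E with total value 38.

38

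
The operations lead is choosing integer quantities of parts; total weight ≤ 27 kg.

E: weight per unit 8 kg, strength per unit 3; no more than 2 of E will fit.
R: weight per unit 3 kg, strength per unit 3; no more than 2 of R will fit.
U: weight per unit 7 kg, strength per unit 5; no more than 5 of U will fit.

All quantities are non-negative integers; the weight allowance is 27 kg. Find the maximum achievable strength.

Take 2×R and 3×U: weight 27 ≤ 27, strength 2·3 + 3·5 = 21.
R has the best ratio (3/3) and is taken to its limit of 2; remaining capacity is filled optimally with the others.

21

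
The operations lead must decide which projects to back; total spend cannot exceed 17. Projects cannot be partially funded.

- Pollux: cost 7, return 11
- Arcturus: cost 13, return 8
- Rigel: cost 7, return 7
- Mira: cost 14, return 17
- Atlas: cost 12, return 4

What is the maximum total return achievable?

Allowing fractional choices, the relaxed optimum would be about 23.1, but projects are indivisible.
Mira: cost 14 ≤ 17, return 17.
Pollux + Rigel: cost 7 + 7 = 14 ≤ 17, return 11 + 7 = 18.
Pollux: cost 7 ≤ 17, return 11.
Best is Pollux and Rigel with total return 18.

18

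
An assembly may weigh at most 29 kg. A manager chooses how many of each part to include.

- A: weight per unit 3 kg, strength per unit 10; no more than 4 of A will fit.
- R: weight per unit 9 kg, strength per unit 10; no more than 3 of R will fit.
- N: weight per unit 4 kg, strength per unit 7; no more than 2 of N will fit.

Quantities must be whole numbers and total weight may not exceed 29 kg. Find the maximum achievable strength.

Take 4×A, 1×R, and 2×N: weight 29 ≤ 29, strength 4·10 + 1·10 + 2·7 = 64.
A has the best ratio (10/3) and is taken to its limit of 4; remaining capacity is filled optimally with the others.

64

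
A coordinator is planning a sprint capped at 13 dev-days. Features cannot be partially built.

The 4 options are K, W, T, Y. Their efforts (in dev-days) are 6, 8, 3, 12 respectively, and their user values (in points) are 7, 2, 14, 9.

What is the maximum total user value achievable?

This is a 0-1 knapsack instance.
Allowing fractional choices, the relaxed optimum would be about 24.0, but features are indivisible.
W + T: effort 8 + 3 = 11 ≤ 13, user value 2 + 14 = 16.
K + T: effort 6 + 3 = 9 ≤ 13, user value 7 + 14 = 21.
Best is K and T with total user value 21.

21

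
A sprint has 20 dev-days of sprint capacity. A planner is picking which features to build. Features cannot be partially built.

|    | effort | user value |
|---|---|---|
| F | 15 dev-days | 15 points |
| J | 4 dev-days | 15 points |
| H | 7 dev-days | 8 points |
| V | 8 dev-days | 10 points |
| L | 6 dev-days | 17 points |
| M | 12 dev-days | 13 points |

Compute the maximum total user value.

Allowing fractional choices, the relaxed optimum would be about 44.3, but features are indivisible.
J + H + V: effort 4 + 7 + 8 = 19 ≤ 20, user value 15 + 8 + 10 = 33.
J + V + L: effort 4 + 8 + 6 = 18 ≤ 20, user value 15 + 10 + 17 = 42.
J + H + L: effort 4 + 7 + 6 = 17 ≤ 20, user value 15 + 8 + 17 = 40.
Best is J, V, and L with total user value 42.

42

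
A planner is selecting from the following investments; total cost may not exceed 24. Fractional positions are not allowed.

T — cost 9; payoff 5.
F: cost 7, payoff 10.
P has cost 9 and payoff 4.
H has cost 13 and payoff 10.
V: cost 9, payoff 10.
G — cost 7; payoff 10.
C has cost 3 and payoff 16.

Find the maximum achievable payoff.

Take F, G, and C: cost 7 + 7 + 3 = 17 ≤ 24, payoff 10 + 10 + 16 = 36.
No feasible combination exceeds this.

36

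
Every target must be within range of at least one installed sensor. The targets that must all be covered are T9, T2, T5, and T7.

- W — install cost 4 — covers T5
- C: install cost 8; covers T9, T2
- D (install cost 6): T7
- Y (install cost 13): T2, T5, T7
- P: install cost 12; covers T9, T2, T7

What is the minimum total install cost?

Choose W and P: together they cover T9, T2, T5, T7 — every target.
Total install cost: 4 + 12 = 16.

16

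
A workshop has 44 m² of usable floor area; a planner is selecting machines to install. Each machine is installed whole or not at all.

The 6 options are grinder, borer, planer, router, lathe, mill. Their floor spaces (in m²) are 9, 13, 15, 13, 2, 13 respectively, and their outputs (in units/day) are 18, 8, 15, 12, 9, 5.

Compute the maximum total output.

This is an integer program with binary decision variables.
Take grinder, planer, router, and lathe: floor space 9 + 15 + 13 + 2 = 39 ≤ 44, output 18 + 15 + 12 + 9 = 54.
No other feasible combination does better.

54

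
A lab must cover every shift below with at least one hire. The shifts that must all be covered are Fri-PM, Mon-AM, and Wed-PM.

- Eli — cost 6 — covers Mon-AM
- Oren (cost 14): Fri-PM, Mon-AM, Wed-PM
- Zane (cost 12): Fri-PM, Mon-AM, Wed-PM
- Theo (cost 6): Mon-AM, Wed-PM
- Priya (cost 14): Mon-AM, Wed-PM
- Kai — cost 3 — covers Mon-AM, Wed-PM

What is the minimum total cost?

The greedy cost-per-new-shift heuristic would pick Kai and Zane for 15, but a cheaper cover exists.
Zane alone covers Fri-PM, Mon-AM, Wed-PM — every shift.
Total cost: 12.
No cover costs less than 12.

12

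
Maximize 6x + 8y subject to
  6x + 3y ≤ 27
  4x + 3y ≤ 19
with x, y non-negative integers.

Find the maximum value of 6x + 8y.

48

(x,y)=(0,6) is feasible, giving 48.
(x,y)=(1,5) is feasible, giving 46.
The best lattice point is (0,6), giving 48.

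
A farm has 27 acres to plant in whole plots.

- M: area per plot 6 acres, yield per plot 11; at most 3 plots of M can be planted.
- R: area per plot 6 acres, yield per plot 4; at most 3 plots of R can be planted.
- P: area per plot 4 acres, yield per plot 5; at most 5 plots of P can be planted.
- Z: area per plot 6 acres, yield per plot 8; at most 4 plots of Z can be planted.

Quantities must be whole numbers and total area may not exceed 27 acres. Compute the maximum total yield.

43

This is a bounded integer knapsack.
M has the best ratio (11/6); taking only M gives at most 3×11 = 33 (stopped by the supply cap of 3).
Mixing does better — 3×M and 2×P: area 26 ≤ 27, yield 3·11 + 2·5 = 43.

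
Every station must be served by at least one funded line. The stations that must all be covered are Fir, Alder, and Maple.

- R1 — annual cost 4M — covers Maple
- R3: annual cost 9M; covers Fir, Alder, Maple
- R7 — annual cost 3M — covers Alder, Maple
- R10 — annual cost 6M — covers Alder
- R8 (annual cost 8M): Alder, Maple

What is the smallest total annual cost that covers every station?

9

The greedy cost-per-new-station heuristic would pick R7 and R3 for 12, but a cheaper cover exists.
R3 alone covers Fir, Alder, Maple — every station.
Total annual cost: 9.
No cover costs less than 9.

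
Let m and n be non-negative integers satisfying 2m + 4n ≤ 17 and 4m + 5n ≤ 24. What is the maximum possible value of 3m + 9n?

36

(m,n)=(0,4): 2·0+4·4=16≤17, 4·0+5·4=20≤24, objective 36.
(m,n)=(1,3): 2·1+4·3=14≤17, 4·1+5·3=19≤24, objective 30.
(m,n)=(0,3): 2·0+4·3=12≤17, 4·0+5·3=15≤24, objective 27.
The best lattice point is (0,4), giving 36.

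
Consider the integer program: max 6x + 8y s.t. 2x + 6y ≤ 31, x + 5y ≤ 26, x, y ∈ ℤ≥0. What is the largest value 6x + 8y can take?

(x,y)=(15,0) is feasible, giving 90.
(x,y)=(14,0) is feasible, giving 84.
No feasible integer point exceeds 90.

90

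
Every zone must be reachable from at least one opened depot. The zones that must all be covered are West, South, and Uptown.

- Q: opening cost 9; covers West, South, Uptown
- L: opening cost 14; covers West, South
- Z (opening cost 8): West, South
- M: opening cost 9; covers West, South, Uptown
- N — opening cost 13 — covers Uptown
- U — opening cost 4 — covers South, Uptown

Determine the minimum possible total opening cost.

This is a weighted set-cover instance.
The greedy cost-per-new-zone heuristic would pick U and Z for 12, but a cheaper cover exists.
Q alone covers West, South, Uptown — every zone.
Total opening cost: 9.
No cover costs less than 9.

9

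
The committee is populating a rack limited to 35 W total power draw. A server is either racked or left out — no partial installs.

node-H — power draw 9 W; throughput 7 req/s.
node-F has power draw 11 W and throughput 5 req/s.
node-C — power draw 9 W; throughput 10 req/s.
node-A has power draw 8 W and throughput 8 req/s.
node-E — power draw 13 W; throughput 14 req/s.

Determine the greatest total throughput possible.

32

Allowing fractional choices, the relaxed optimum would be about 35.9, but servers are indivisible.
node-C + node-A + node-E: power draw 9 + 8 + 13 = 30 ≤ 35, throughput 10 + 8 + 14 = 32.
node-H + node-C + node-E: power draw 9 + 9 + 13 = 31 ≤ 35, throughput 7 + 10 + 14 = 31.
Best is node-C, node-A, and node-E with total throughput 32.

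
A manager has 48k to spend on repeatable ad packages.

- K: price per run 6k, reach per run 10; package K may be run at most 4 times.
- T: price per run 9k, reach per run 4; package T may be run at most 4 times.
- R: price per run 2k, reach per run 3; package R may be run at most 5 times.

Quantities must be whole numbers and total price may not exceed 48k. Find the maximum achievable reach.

59

K has the best ratio (10/6); taking only K gives at most 4×10 = 40 (stopped by the supply cap of 4).
Mixing does better — 4×K, 1×T, and 5×R: price 43 ≤ 48, reach 4·10 + 1·4 + 5·3 = 59.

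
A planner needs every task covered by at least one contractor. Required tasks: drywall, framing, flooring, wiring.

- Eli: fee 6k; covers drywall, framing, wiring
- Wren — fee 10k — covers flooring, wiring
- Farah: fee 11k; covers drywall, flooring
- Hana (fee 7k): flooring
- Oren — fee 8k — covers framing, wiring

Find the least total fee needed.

13

Choose Eli and Hana: together they cover drywall, framing, flooring, wiring — every task.
Total fee: 6 + 7 = 13.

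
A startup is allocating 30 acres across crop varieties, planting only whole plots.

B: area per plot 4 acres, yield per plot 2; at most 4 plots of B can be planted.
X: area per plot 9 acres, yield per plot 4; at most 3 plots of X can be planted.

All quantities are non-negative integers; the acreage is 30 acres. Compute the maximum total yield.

14

B has the best ratio (2/4); taking only B gives at most 4×2 = 8 (stopped by the supply cap of 4).
Mixing does better — 3×B and 2×X: area 30 ≤ 30, yield 3·2 + 2·4 = 14.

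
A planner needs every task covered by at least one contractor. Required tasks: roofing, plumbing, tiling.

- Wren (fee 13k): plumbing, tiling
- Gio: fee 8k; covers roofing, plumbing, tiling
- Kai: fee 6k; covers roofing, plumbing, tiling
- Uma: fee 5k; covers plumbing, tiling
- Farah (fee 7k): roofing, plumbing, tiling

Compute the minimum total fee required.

6

Kai alone covers roofing, plumbing, tiling — every task.
Total fee: 6.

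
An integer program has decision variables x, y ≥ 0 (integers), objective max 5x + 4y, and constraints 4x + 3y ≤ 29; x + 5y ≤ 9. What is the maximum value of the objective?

35

(x,y)=(7,0): 4·7+3·0=28≤29, 1·7+5·0=7≤9, objective 35.
(x,y)=(6,0): 4·6+3·0=24≤29, 1·6+5·0=6≤9, objective 30.
(x,y)=(5,0): 4·5+3·0=20≤29, 1·5+5·0=5≤9, objective 25.
Maximum is 35 at (x,y)=(7,0).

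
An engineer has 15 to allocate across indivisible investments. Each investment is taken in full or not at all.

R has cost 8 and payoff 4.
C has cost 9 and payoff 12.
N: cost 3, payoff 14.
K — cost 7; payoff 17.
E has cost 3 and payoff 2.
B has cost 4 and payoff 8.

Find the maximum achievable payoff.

This is a 0-1 knapsack instance.
Allowing fractional choices, the relaxed optimum would be about 40.3, but investments are indivisible.
N + K + B: cost 3 + 7 + 4 = 14 ≤ 15, payoff 14 + 17 + 8 = 39.
N + K + E: cost 3 + 7 + 3 = 13 ≤ 15, payoff 14 + 17 + 2 = 33.
N + K: cost 3 + 7 = 10 ≤ 15, payoff 14 + 17 = 31.
Best is N, K, and B with total payoff 39.

39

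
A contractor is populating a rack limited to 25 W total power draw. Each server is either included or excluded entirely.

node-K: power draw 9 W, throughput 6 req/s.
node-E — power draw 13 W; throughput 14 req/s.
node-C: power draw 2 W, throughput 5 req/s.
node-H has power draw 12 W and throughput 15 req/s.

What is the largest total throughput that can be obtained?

Take node-E and node-H: power draw 13 + 12 = 25 ≤ 25, throughput 14 + 15 = 29.
No other feasible combination does better.

29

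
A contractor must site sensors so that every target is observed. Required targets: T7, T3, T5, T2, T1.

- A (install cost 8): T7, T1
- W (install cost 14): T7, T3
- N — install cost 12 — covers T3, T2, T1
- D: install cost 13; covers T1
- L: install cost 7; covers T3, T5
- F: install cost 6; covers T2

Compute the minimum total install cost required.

21

This is an integer covering problem.
Choose A, L, and F: together they cover T7, T3, T5, T2, T1 — every target.
Total install cost: 8 + 7 + 6 = 21.
No cover costs less than 21.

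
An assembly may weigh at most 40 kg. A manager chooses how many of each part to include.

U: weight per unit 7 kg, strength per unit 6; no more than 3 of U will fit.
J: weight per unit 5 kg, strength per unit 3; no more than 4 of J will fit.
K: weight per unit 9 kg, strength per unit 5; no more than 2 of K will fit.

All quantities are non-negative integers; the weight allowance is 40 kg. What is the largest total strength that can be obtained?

This is a bounded integer knapsack.
Take 3×U, 2×J, and 1×K: weight 40 ≤ 40, strength 3·6 + 2·3 + 1·5 = 29.
U has the best ratio (6/7) and is taken to its limit of 3; remaining capacity is filled optimally with the others.

29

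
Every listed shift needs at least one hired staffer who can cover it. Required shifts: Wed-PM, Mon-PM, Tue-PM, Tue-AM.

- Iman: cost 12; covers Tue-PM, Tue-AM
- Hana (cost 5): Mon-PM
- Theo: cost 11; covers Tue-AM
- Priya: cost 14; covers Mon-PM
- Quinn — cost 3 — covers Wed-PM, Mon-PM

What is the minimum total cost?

Choose Iman and Quinn: together they cover Wed-PM, Mon-PM, Tue-PM, Tue-AM — every shift.
Total cost: 12 + 3 = 15.

15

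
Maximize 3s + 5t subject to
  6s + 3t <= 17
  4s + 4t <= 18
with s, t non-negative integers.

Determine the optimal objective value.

20

The continuous relaxation peaks at (0, 4.5) with value 22.50; rounding to a feasible lattice point costs some objective.
(s,t)=(0,4): 6·0+3·4=12≤17, 4·0+4·4=16≤18, objective 20.
(s,t)=(1,3): 6·1+3·3=15≤17, 4·1+4·3=16≤18, objective 18.
(s,t)=(0,3): 6·0+3·3=9≤17, 4·0+4·3=12≤18, objective 15.
Maximum is 20 at (s,t)=(0,4).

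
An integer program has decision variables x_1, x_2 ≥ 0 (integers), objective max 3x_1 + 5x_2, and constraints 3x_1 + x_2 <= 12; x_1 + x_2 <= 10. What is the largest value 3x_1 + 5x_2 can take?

(x_1,x_2)=(0,10) is feasible, giving 50.
(x_1,x_2)=(1,9) is feasible, giving 48.
(x_1,x_2)=(0,9) is feasible, giving 45.
No feasible integer point exceeds 50.

50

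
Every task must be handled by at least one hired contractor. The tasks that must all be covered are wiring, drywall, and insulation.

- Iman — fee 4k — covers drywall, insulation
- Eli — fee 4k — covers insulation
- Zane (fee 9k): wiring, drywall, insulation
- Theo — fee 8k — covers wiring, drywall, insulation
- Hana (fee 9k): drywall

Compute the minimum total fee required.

This is a weighted set-cover instance.
The greedy cost-per-new-task heuristic would pick Iman and Theo for 12, but a cheaper cover exists.
Theo alone covers wiring, drywall, insulation — every task.
Total fee: 8.
No cover costs less than 8.

8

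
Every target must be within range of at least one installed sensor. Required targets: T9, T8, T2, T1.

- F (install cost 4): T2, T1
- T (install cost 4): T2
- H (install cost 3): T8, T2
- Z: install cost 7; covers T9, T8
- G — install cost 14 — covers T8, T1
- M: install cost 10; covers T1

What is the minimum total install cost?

11

The greedy cost-per-new-target heuristic would pick H, F, and Z for 14, but a cheaper cover exists.
Choose F and Z: together they cover T9, T8, T2, T1 — every target.
Total install cost: 4 + 7 = 11.
No cover costs less than 11.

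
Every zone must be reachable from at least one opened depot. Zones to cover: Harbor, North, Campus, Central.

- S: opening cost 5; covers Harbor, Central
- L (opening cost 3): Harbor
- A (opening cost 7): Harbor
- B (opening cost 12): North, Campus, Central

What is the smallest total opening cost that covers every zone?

Choose L and B: together they cover Harbor, North, Campus, Central — every zone.
Total opening cost: 3 + 12 = 15.

15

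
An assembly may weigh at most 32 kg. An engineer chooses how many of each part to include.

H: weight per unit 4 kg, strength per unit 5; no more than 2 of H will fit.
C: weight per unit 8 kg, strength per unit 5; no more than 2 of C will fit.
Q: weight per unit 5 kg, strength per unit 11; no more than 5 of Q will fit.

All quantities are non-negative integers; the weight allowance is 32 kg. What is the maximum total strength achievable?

This is a bounded integer knapsack.
5×Q: weight 25 ≤ 32, strength 5·11 = 55.
1×H and 5×Q: weight 29 ≤ 32, strength 1·5 + 5·11 = 60.
Best is 60.

60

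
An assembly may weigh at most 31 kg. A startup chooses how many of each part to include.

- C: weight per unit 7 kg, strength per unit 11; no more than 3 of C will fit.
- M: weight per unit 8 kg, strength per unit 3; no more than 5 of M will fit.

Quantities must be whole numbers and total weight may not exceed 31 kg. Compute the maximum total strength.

36

3×C and 1×M: weight 29 ≤ 31, strength 3·11 + 1·3 = 36.
3×C: weight 21 ≤ 31, strength 3·11 = 33.
Best is 36.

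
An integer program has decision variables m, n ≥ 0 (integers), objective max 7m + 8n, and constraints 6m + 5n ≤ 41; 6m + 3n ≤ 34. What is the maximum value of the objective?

64

(m,n)=(0,8) is feasible, giving 64.
(m,n)=(1,7) is feasible, giving 63.
(m,n)=(0,7) is feasible, giving 56.
The best lattice point is (0,8), giving 64.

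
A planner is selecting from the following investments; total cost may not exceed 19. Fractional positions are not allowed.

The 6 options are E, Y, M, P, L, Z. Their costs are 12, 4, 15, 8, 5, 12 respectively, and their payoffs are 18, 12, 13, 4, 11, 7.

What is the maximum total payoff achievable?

Allowing fractional choices, the relaxed optimum would be about 38.0, but investments are indivisible.
Y + P + L: cost 4 + 8 + 5 = 17 ≤ 19, payoff 12 + 4 + 11 = 27.
E + Y: cost 12 + 4 = 16 ≤ 19, payoff 18 + 12 = 30.
E + L: cost 12 + 5 = 17 ≤ 19, payoff 18 + 11 = 29.
Best is E and Y with total payoff 30.

30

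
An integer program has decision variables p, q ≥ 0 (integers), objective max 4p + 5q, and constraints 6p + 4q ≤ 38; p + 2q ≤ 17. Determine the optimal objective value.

44

(p,q)=(1,8): 6·1+4·8=38≤38, 1·1+2·8=17≤17, objective 44.
(p,q)=(0,8): 6·0+4·8=32≤38, 1·0+2·8=16≤17, objective 40.
Maximum is 44 at (p,q)=(1,8).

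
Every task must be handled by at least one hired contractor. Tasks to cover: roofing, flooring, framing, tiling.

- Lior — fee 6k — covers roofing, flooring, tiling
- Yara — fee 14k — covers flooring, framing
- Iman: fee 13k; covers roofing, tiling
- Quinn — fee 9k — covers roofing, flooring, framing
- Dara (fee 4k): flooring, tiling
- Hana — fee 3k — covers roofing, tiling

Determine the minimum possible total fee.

This is a weighted set-cover instance.
The greedy cost-per-new-task heuristic would pick Hana, Dara, and Quinn for 16, but a cheaper cover exists.
Choose Quinn and Hana: together they cover roofing, flooring, framing, tiling — every task.
Total fee: 9 + 3 = 12.
No cover costs less than 12.

12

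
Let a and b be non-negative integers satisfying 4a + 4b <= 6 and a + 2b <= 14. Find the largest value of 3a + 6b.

(a,b)=(0,1): 4·0+4·1=4≤6, 1·0+2·1=2≤14, objective 6.
(a,b)=(1,0): 4·1+4·0=4≤6, 1·1+2·0=1≤14, objective 3.
(a,b)=(0,0): 4·0+4·0=0≤6, 1·0+2·0=0≤14, objective 0.
The best lattice point is (0,1), giving 6.

6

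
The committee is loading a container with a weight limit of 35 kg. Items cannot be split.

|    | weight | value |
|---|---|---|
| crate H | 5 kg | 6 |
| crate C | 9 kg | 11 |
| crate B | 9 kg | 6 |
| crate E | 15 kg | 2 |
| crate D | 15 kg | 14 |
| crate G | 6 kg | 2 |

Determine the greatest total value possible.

33

Take crate H, crate C, crate D, and crate G: weight 5 + 9 + 15 + 6 = 35 ≤ 35, value 6 + 11 + 14 + 2 = 33.
No other feasible combination does better.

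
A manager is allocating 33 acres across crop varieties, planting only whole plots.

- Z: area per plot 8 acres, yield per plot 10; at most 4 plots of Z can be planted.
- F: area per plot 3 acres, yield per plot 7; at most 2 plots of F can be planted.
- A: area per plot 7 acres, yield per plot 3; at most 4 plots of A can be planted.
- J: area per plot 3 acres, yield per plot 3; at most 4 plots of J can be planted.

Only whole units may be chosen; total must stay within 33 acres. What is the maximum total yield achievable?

Take 3×Z, 2×F, and 1×J: area 33 ≤ 33, yield 3·10 + 2·7 + 1·3 = 47.
F has the best ratio (7/3) and is taken to its limit of 2; remaining capacity is filled optimally with the others.

47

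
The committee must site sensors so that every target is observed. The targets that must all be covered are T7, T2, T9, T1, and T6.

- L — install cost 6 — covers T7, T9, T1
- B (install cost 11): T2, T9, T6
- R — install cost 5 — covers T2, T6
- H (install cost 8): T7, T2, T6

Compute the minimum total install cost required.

11

This is an integer covering problem.
Choose L and R: together they cover T7, T2, T9, T1, T6 — every target.
Total install cost: 6 + 5 = 11.
No cover costs less than 11.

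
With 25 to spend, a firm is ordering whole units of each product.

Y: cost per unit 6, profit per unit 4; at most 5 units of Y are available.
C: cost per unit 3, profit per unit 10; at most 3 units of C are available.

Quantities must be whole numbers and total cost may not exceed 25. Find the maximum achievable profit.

C has the best ratio (10/3); taking only C gives at most 3×10 = 30 (stopped by the supply cap of 3).
Mixing does better — 2×Y and 3×C: cost 21 ≤ 25, profit 2·4 + 3·10 = 38.

38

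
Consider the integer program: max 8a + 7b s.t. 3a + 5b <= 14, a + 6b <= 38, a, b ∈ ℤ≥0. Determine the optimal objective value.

Relaxing integrality, the LP optimum is 37.33 at (a,b) = (4.67, 0), which is not an integer point.
(a,b)=(4,0): 3·4+5·0=12≤14, 1·4+6·0=4≤38, objective 32.
(a,b)=(3,1): 3·3+5·1=14≤14, 1·3+6·1=9≤38, objective 31.
(a,b)=(3,0): 3·3+5·0=9≤14, 1·3+6·0=3≤38, objective 24.
The best lattice point is (4,0), giving 32.

32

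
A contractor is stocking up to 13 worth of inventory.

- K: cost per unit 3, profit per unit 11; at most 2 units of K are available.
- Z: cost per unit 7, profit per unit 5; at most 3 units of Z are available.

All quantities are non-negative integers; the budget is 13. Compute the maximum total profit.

27

K has the best ratio (11/3); taking only K gives at most 2×11 = 22 (stopped by the supply cap of 2).
Mixing does better — 2×K and 1×Z: cost 13 ≤ 13, profit 2·11 + 1·5 = 27.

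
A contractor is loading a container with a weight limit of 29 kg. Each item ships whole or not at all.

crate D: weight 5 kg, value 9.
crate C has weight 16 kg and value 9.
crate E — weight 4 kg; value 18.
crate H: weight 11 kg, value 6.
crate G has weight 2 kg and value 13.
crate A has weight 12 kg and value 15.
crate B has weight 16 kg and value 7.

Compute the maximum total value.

crate D + crate C + crate E + crate G: weight 5 + 16 + 4 + 2 = 27 ≤ 29, value 9 + 9 + 18 + 13 = 49.
crate E + crate H + crate G + crate A: weight 4 + 11 + 2 + 12 = 29 ≤ 29, value 18 + 6 + 13 + 15 = 52.
crate D + crate E + crate G + crate A: weight 5 + 4 + 2 + 12 = 23 ≤ 29, value 9 + 18 + 13 + 15 = 55.
Best is crate D, crate E, crate G, and crate A with total value 55.

55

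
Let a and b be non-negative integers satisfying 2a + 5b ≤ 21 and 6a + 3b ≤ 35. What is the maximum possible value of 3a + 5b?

24

(a,b)=(3,3): 2·3+5·3=21≤21, 6·3+3·3=27≤35, objective 24.
(a,b)=(4,2): 2·4+5·2=18≤21, 6·4+3·2=30≤35, objective 22.
(a,b)=(2,3): 2·2+5·3=19≤21, 6·2+3·3=21≤35, objective 21.
No feasible integer point exceeds 24.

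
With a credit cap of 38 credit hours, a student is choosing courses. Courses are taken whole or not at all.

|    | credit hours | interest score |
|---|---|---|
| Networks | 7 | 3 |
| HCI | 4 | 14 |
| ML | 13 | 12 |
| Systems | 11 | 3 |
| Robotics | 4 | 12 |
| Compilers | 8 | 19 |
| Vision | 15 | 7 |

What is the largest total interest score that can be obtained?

60

Treat it as a binary knapsack problem.
Allowing fractional choices, the relaxed optimum would be about 61.2, but courses are indivisible.
Networks + HCI + ML + Robotics + Compilers: credit hours 7 + 4 + 13 + 4 + 8 = 36 ≤ 38, interest score 3 + 14 + 12 + 12 + 19 = 60.
Networks + HCI + Robotics + Compilers + Vision: credit hours 7 + 4 + 4 + 8 + 15 = 38 ≤ 38, interest score 3 + 14 + 12 + 19 + 7 = 55.
HCI + ML + Robotics + Compilers: credit hours 4 + 13 + 4 + 8 = 29 ≤ 38, interest score 14 + 12 + 12 + 19 = 57.
Best is Networks, HCI, ML, Robotics, and Compilers with total interest score 60.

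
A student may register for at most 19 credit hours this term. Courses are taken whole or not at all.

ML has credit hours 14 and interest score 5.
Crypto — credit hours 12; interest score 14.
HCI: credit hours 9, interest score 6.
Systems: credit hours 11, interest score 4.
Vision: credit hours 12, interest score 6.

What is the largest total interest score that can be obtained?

14

Allowing fractional choices, the relaxed optimum would be about 18.7, but courses are indivisible.
Crypto: credit hours 12 ≤ 19, interest score 14.
HCI: credit hours 9 ≤ 19, interest score 6.
Vision: credit hours 12 ≤ 19, interest score 6.
Best is Crypto with total interest score 14.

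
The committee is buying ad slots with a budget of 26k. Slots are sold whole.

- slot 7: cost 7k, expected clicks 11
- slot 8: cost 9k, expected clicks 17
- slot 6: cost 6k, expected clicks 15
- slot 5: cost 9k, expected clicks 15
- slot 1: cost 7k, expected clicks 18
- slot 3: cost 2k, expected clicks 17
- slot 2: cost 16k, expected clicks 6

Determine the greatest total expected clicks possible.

67

slot 8 + slot 6 + slot 1 + slot 3: cost 9 + 6 + 7 + 2 = 24 ≤ 26, expected clicks 17 + 15 + 18 + 17 = 67.
slot 6 + slot 5 + slot 1 + slot 3: cost 6 + 9 + 7 + 2 = 24 ≤ 26, expected clicks 15 + 15 + 18 + 17 = 65.
slot 8 + slot 6 + slot 5 + slot 3: cost 9 + 6 + 9 + 2 = 26 ≤ 26, expected clicks 17 + 15 + 15 + 17 = 64.
Best is slot 8, slot 6, slot 1, and slot 3 with total expected clicks 67.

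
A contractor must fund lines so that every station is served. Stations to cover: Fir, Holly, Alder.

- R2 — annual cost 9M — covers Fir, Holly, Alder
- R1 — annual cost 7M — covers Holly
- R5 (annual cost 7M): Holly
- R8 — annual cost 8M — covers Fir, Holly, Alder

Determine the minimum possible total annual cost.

8

R8 alone covers Fir, Holly, Alder — every station.
Total annual cost: 8.
No cover costs less than 8.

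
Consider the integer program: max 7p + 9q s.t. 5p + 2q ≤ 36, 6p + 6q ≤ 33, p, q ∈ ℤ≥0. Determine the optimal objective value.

45

Relaxing integrality, the LP optimum is 49.50 at (p,q) = (0, 5.5), which is not an integer point.
(p,q)=(0,5): 5·0+2·5=10≤36, 6·0+6·5=30≤33, objective 45.
(p,q)=(1,4): 5·1+2·4=13≤36, 6·1+6·4=30≤33, objective 43.
(p,q)=(0,4): 5·0+2·4=8≤36, 6·0+6·4=24≤33, objective 36.
No feasible integer point exceeds 45.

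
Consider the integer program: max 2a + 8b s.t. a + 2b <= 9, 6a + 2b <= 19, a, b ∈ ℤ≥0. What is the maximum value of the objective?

Relaxing integrality, the LP optimum is 36.00 at (a,b) = (0, 4.5), which is not an integer point.
(a,b)=(1,4) is feasible, giving 34.
(a,b)=(0,4) is feasible, giving 32.
The best lattice point is (1,4), giving 34.

34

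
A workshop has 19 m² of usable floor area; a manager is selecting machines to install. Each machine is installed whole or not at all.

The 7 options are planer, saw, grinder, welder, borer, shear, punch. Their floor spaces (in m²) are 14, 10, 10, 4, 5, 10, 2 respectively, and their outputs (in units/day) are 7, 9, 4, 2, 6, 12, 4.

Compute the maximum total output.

This is a 0-1 knapsack instance.
Allowing fractional choices, the relaxed optimum would be about 23.8, but machines are indivisible.
welder + borer + shear: floor space 4 + 5 + 10 = 19 ≤ 19, output 2 + 6 + 12 = 20.
borer + shear + punch: floor space 5 + 10 + 2 = 17 ≤ 19, output 6 + 12 + 4 = 22.
Best is borer, shear, and punch with total output 22.

22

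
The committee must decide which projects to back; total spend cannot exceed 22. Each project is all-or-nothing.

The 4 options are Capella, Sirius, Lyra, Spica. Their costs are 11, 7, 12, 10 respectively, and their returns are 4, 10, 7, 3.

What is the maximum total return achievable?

Treat it as a binary knapsack problem.
Capella + Sirius: cost 11 + 7 = 18 ≤ 22, return 4 + 10 = 14.
Sirius + Lyra: cost 7 + 12 = 19 ≤ 22, return 10 + 7 = 17.
Sirius + Spica: cost 7 + 10 = 17 ≤ 22, return 10 + 3 = 13.
Best is Sirius and Lyra with total return 17.

17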